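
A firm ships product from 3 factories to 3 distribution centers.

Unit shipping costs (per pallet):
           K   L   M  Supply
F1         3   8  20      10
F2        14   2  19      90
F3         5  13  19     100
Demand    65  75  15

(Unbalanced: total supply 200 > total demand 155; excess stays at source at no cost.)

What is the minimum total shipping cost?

A cheapest plan:
  F1 to K: 10 pallets
  F2 to L: 75 pallets
  F2 to M: 15 pallets
  F3 to K: 55 pallets
Total cost = 740.
(Supply check: F1 ships 10; F2 ships 90; F3 ships 55.)

740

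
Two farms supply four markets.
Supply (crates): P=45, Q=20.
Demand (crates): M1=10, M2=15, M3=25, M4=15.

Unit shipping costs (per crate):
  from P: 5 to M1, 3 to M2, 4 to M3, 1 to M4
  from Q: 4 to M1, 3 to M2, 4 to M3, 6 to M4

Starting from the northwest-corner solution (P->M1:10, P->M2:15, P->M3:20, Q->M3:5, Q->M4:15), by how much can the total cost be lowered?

85

Current plan cost = 10·5 + 15·3 + 20·4 + 5·4 + 15·6 = 285.
Optimal plan:
  P to M2: 15 × 3 = 45
  P to M3: 15 × 4 = 60
  P to M4: 15 × 1 = 15
  Q to M1: 10 × 4 = 40
  Q to M3: 10 × 4 = 40
Optimal cost = 200.
Saving = 285 − 200 = 85.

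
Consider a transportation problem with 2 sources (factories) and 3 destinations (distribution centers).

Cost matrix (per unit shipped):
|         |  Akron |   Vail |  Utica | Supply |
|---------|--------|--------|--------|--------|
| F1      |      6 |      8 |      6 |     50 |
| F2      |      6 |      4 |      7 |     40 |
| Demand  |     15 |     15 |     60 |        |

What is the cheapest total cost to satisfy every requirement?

520

A cheapest plan:
  F1->Utica: 50 × 6 = 300
  F2->Akron: 15 × 6 = 90
  F2->Vail: 15 × 4 = 60
  F2->Utica: 10 × 7 = 70
Total = 300 + 90 + 60 + 70 = 520.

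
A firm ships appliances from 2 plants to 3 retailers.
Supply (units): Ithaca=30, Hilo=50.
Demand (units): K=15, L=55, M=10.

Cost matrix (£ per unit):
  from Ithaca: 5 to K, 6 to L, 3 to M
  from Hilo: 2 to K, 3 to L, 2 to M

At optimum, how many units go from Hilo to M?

The minimum-cost plan:
  Ithaca to K: 15 units
  Ithaca to L: 5 units
  Ithaca to M: 10 units
  Hilo to L: 50 units
Total cost = £285.
The route Hilo→M is not used.

0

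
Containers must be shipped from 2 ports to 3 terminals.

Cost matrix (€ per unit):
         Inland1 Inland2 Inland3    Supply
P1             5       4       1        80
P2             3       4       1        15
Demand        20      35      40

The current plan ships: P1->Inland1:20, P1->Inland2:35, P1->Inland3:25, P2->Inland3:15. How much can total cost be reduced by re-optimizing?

30

Current plan cost = 20·5 + 35·4 + 25·1 + 15·1 = €280.
Optimal plan:
  P1 to Inland1: 5 × €5 = €25
  P1 to Inland2: 35 × €4 = €140
  P1 to Inland3: 40 × €1 = €40
  P2 to Inland1: 15 × €3 = €45
Optimal cost = €250.
Saving = 280 − 250 = €30.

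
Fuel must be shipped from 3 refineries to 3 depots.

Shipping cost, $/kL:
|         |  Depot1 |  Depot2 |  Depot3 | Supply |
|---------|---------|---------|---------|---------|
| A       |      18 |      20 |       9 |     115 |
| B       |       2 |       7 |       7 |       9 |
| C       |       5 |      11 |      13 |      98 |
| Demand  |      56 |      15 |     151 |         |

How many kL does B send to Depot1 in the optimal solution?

0

Solving gives:
  A to Depot3: 115 × $9 = $1035
  B to Depot3: 9 × $7 = $63
  C to Depot1: 56 × $5 = $280
  C to Depot2: 15 × $11 = $165
  C to Depot3: 27 × $13 = $351
Total cost = $1894.
The route B→Depot1 is not used.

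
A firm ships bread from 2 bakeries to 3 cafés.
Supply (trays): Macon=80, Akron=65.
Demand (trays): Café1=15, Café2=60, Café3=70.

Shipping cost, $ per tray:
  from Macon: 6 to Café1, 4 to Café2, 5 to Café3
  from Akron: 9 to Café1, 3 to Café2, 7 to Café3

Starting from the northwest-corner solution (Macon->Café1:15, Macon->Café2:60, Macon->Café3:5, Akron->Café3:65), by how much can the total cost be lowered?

Current plan cost = 15·6 + 60·4 + 5·5 + 65·7 = $810.
Optimal plan:
  Macon→Café1: 15 × $6 = $90
  Macon→Café3: 65 × $5 = $325
  Akron→Café2: 60 × $3 = $180
  Akron→Café3: 5 × $7 = $35
Optimal cost = $630.
Saving = 810 − 630 = $180.

180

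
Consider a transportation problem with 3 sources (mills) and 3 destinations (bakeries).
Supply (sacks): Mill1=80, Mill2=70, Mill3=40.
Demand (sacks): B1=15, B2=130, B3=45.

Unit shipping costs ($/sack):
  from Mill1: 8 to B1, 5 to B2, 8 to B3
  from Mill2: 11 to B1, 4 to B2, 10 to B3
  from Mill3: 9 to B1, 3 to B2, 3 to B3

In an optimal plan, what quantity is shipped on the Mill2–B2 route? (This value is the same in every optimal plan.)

70

The minimum-cost plan:
  Mill1->B1: 15 × $8 = $120
  Mill1->B2: 60 × $5 = $300
  Mill1->B3: 5 × $8 = $40
  Mill2->B2: 70 × $4 = $280
  Mill3->B3: 40 × $3 = $120
Total cost = $860.
So Mill2→B2 carries 70 sacks.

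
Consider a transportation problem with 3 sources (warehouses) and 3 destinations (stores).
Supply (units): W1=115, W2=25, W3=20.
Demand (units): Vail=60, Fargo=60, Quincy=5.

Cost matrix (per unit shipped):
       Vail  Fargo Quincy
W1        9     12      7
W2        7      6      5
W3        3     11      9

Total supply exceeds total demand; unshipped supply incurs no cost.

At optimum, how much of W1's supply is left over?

35

An optimal plan:
  W1–Vail: 40 × 9 = 360
  W1–Fargo: 35 × 12 = 420
  W1–Quincy: 5 × 7 = 35
  W2–Fargo: 25 × 6 = 150
  W3–Vail: 20 × 3 = 60
Total cost = 1025.
W1 ships 80 of its 115, leaving 35.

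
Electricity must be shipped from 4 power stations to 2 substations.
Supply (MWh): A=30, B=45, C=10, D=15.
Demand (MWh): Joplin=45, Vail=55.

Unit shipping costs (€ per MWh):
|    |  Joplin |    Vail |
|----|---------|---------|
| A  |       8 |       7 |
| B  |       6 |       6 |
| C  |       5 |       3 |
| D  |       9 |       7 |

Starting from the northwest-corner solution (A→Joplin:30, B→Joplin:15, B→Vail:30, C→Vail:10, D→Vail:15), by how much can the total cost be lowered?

Current plan cost = 30·8 + 15·6 + 30·6 + 10·3 + 15·7 = €645.
Optimal plan:
  A to Vail: 30 × €7 = €210
  B to Joplin: 45 × €6 = €270
  C to Vail: 10 × €3 = €30
  D to Vail: 15 × €7 = €105
Optimal cost = €615.
Saving = 645 − 615 = €30.

30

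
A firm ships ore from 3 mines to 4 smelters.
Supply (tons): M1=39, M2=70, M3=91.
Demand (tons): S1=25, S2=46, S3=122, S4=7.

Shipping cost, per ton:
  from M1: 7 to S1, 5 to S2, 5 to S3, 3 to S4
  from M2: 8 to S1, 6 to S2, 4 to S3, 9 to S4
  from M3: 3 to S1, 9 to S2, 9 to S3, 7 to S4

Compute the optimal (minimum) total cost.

Optimal allocation:
  M1 to S2: 39 tons
  M2 to S3: 70 tons
  M3 to S1: 25 tons
  M3 to S2: 7 tons
  M3 to S3: 52 tons
  M3 to S4: 7 tons
Total cost = 1130.
(Supply check: M1 ships 39; M2 ships 70; M3 ships 91.)

1130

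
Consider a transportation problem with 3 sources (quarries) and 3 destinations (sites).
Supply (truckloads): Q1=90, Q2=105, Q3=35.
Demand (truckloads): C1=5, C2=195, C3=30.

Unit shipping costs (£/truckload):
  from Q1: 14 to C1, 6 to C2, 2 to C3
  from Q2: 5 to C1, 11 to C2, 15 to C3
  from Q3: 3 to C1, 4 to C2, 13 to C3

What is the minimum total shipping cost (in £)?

One minimum-cost allocation:
  Q1–C2: 60 truckloads
  Q1–C3: 30 truckloads
  Q2–C1: 5 truckloads
  Q2–C2: 100 truckloads
  Q3–C2: 35 truckloads
Total cost = £1685.

1685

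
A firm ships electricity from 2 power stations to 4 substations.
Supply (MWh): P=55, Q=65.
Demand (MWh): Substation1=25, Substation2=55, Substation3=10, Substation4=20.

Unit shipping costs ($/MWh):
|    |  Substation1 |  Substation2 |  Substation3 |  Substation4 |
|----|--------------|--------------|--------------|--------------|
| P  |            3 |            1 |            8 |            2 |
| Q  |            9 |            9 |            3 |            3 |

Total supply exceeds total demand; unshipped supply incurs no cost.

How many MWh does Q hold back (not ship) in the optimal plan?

Minimum-cost shipments:
  P–Substation2: 55 × $1 = $55
  Q–Substation1: 25 × $9 = $225
  Q–Substation3: 10 × $3 = $30
  Q–Substation4: 20 × $3 = $60
Total cost = $370.
Q ships 55 of its 65, leaving 10.

10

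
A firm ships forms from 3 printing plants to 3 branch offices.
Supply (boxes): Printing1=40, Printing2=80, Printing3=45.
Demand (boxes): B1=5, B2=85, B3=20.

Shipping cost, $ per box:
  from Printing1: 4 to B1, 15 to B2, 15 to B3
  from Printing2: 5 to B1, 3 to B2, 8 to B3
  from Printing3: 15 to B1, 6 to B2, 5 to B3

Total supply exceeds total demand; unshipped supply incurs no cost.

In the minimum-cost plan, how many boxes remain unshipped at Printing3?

20

Minimum-cost shipments:
  Printing1 to B1: 5 boxes
  Printing2 to B2: 80 boxes
  Printing3 to B2: 5 boxes
  Printing3 to B3: 20 boxes
Total cost = $390.
Printing3 ships 25 of its 45, leaving 20.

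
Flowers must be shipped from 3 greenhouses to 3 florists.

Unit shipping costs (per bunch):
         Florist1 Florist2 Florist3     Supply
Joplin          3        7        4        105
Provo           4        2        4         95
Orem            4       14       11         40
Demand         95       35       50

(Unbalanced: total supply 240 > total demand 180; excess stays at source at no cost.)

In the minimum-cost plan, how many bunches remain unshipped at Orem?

An optimal plan:
  Joplin–Florist1: 95 × 3 = 285
  Provo–Florist2: 35 × 2 = 70
  Provo–Florist3: 50 × 4 = 200
Total cost = 555.
Orem ships 0 of its 40, leaving 40.

40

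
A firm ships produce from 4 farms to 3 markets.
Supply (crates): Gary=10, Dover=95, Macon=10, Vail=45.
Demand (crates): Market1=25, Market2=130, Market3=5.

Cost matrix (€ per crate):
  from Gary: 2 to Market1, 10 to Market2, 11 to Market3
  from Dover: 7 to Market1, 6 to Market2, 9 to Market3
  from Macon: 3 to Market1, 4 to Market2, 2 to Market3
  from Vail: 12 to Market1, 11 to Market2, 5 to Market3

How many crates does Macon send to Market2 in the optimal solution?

Optimal shipments:
  Gary->Market1: 10 × €2 = €20
  Dover->Market1: 5 × €7 = €35
  Dover->Market2: 90 × €6 = €540
  Macon->Market1: 10 × €3 = €30
  Vail->Market2: 40 × €11 = €440
  Vail->Market3: 5 × €5 = €25
Total cost = €1090.
The route Macon→Market2 is not used.

0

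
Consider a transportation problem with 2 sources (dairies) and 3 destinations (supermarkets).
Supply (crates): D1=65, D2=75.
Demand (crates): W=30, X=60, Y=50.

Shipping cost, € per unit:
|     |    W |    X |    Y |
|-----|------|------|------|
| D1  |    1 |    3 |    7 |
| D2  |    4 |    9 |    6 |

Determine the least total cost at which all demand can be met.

585

Optimal allocation:
  D1–W: 5 × €1 = €5
  D1–X: 60 × €3 = €180
  D2–W: 25 × €4 = €100
  D2–Y: 50 × €6 = €300
Total = 5 + 180 + 100 + 300 = €585.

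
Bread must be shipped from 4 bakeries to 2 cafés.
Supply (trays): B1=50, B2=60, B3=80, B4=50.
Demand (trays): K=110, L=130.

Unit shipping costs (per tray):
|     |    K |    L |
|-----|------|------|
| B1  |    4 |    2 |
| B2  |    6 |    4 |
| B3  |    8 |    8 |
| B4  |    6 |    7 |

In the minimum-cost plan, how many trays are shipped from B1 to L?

50

Optimal shipments:
  B1–L: 50 × 2 = 100
  B2–L: 60 × 4 = 240
  B3–K: 60 × 8 = 480
  B3–L: 20 × 8 = 160
  B4–K: 50 × 6 = 300
Total cost = 1280.
So B1→L carries 50 trays.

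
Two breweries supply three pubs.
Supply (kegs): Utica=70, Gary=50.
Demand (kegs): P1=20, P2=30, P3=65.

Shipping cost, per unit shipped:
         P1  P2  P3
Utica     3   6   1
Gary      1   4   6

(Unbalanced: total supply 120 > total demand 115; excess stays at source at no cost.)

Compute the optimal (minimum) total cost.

An optimal shipping plan:
  Utica→P3: 65 × 1 = 65
  Gary→P1: 20 × 1 = 20
  Gary→P2: 30 × 4 = 120
Total = 65 + 20 + 120 = 205.

205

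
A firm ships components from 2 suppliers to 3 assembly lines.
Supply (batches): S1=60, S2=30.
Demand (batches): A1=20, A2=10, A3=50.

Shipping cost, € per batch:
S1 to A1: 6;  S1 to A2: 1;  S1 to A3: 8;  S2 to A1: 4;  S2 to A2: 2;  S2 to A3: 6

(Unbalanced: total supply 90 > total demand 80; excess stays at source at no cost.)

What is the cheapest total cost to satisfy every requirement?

470

An optimal shipping plan:
  S1 to A1: 20 × €6 = €120
  S1 to A2: 10 × €1 = €10
  S1 to A3: 20 × €8 = €160
  S2 to A3: 30 × €6 = €180
Total = 120 + 10 + 160 + 180 = €470.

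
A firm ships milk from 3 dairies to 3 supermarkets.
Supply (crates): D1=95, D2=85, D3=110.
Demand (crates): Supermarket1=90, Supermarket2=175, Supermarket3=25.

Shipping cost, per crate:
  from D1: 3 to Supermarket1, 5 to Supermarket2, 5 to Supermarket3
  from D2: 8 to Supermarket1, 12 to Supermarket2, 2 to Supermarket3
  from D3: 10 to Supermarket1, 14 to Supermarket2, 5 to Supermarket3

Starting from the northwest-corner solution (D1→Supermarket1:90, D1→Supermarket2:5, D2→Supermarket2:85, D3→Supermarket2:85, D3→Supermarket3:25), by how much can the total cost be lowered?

205

Current plan cost = 90·3 + 5·5 + 85·12 + 85·14 + 25·5 = 2630.
Optimal plan:
  D1 to Supermarket2: 95 × 5 = 475
  D2 to Supermarket1: 60 × 8 = 480
  D2 to Supermarket3: 25 × 2 = 50
  D3 to Supermarket1: 30 × 10 = 300
  D3 to Supermarket2: 80 × 14 = 1120
Optimal cost = 2425.
Saving = 2630 − 2425 = 205.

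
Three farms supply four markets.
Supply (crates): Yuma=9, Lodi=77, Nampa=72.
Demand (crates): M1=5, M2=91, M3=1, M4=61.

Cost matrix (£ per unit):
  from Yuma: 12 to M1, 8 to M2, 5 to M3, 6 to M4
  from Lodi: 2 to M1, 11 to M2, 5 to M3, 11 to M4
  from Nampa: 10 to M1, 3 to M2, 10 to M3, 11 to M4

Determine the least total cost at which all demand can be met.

A cheapest plan:
  Yuma->M4: 9 crates
  Lodi->M1: 5 crates
  Lodi->M2: 19 crates
  Lodi->M3: 1 crates
  Lodi->M4: 52 crates
  Nampa->M2: 72 crates
Total cost = £1066.

1066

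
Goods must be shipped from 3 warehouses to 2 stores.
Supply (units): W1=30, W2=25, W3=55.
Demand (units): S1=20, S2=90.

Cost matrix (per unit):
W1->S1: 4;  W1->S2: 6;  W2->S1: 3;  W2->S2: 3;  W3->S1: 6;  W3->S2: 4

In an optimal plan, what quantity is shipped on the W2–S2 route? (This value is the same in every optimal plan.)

25

The minimum-cost plan:
  W1→S1: 20 × 4 = 80
  W1→S2: 10 × 6 = 60
  W2→S2: 25 × 3 = 75
  W3→S2: 55 × 4 = 220
Total cost = 435.
So W2→S2 carries 25 units.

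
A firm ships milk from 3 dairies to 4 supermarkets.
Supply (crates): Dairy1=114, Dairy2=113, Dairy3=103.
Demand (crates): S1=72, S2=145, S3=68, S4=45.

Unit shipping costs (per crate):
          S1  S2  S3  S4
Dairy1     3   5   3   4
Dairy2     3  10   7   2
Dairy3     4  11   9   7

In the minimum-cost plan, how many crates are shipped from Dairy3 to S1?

72

The minimum-cost plan:
  Dairy1→S2: 114 crates
  Dairy2→S3: 68 crates
  Dairy2→S4: 45 crates
  Dairy3→S1: 72 crates
  Dairy3→S2: 31 crates
Total cost = 1765.
So Dairy3→S1 carries 72 crates.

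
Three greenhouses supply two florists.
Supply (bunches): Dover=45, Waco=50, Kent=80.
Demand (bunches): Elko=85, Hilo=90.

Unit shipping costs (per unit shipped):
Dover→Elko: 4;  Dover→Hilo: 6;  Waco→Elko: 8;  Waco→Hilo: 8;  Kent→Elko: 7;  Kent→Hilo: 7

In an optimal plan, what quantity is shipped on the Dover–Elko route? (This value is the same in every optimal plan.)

Solving gives:
  Dover->Elko: 45 × 4 = 180
  Waco->Elko: 40 × 8 = 320
  Waco->Hilo: 10 × 8 = 80
  Kent->Hilo: 80 × 7 = 560
Total cost = 1140.
So Dover→Elko carries 45 bunches.

45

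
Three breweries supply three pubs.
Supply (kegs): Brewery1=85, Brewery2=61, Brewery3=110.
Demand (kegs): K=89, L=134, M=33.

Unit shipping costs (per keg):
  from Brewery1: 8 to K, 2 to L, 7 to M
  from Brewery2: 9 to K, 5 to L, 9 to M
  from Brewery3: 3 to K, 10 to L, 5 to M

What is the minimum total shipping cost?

One minimum-cost allocation:
  Brewery1 to L: 85 kegs
  Brewery2 to L: 49 kegs
  Brewery2 to M: 12 kegs
  Brewery3 to K: 89 kegs
  Brewery3 to M: 21 kegs
Total cost = 895.
(Supply check: Brewery1 ships 85; Brewery2 ships 61; Brewery3 ships 110.)

895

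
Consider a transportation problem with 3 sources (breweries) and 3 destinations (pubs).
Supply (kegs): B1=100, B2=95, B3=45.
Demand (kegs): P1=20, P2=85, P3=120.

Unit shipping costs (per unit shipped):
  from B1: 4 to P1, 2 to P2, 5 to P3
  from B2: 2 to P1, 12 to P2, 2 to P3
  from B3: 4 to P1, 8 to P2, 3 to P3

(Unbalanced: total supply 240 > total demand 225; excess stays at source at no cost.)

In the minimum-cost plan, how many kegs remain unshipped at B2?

0

An optimal plan:
  B1->P2: 85 kegs
  B2->P1: 20 kegs
  B2->P3: 75 kegs
  B3->P3: 45 kegs
Total cost = 495.
B2 ships 95 of its 95, leaving 0.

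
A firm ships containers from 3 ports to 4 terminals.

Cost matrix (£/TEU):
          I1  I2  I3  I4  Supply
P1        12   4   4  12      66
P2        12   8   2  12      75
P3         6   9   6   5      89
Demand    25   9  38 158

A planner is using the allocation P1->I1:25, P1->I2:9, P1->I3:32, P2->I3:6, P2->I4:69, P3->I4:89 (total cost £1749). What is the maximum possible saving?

64

Current plan cost = 25·12 + 9·4 + 32·4 + 6·2 + 69·12 + 89·5 = £1749.
Optimal plan:
  P1 to I2: 9 × £4 = £36
  P1 to I4: 57 × £12 = £684
  P2 to I1: 25 × £12 = £300
  P2 to I3: 38 × £2 = £76
  P2 to I4: 12 × £12 = £144
  P3 to I4: 89 × £5 = £445
Optimal cost = £1685.
Saving = 1749 − 1685 = £64.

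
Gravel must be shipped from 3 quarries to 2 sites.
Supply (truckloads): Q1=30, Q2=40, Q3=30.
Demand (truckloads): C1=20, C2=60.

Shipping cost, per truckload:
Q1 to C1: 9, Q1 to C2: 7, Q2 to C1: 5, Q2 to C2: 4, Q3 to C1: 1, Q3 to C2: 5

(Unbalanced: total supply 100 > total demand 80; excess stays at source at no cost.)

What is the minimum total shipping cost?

300

A cheapest plan:
  Q1->C2: 10 × 7 = 70
  Q2->C2: 40 × 4 = 160
  Q3->C1: 20 × 1 = 20
  Q3->C2: 10 × 5 = 50
Total = 70 + 160 + 20 + 50 = 300.
(Supply check: Q1 ships 10; Q2 ships 40; Q3 ships 30.)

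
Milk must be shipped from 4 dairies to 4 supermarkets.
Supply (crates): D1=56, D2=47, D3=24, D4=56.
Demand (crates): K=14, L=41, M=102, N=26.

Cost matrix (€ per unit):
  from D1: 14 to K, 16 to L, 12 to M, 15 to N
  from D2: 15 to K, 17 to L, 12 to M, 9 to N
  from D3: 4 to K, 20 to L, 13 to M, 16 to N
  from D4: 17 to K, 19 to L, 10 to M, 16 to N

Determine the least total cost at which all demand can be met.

One minimum-cost allocation:
  D1 to L: 41 × €16 = €656
  D1 to M: 15 × €12 = €180
  D2 to M: 21 × €12 = €252
  D2 to N: 26 × €9 = €234
  D3 to K: 14 × €4 = €56
  D3 to M: 10 × €13 = €130
  D4 to M: 56 × €10 = €560
Total = 656 + 180 + 252 + 234 + 56 + 130 + 560 = €2068.
(Supply check: D1 ships 56; D2 ships 47; D3 ships 24; D4 ships 56.)

2068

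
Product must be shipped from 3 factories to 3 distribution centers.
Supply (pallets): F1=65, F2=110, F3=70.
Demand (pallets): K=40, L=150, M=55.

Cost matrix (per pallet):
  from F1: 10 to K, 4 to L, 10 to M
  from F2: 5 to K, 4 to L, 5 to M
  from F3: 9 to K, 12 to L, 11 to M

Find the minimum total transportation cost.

1415

An optimal shipping plan:
  F1 to L: 65 × 4 = 260
  F2 to L: 85 × 4 = 340
  F2 to M: 25 × 5 = 125
  F3 to K: 40 × 9 = 360
  F3 to M: 30 × 11 = 330
Total = 260 + 340 + 125 + 360 + 330 = 1415.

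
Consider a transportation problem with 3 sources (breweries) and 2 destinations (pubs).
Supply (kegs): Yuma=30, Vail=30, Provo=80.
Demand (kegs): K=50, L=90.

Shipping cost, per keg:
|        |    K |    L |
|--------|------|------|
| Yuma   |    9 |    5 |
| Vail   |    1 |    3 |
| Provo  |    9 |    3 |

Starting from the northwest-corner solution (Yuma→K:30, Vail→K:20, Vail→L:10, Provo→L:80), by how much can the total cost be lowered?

60

Current plan cost = 30·9 + 20·1 + 10·3 + 80·3 = 560.
Optimal plan:
  Yuma→K: 20 × 9 = 180
  Yuma→L: 10 × 5 = 50
  Vail→K: 30 × 1 = 30
  Provo→L: 80 × 3 = 240
Optimal cost = 500.
Saving = 560 − 500 = 60.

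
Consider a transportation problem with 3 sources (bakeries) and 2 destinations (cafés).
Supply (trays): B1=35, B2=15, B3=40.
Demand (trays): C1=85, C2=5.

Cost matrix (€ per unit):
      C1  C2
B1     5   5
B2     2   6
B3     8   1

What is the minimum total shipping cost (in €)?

A cheapest plan:
  B1–C1: 35 trays
  B2–C1: 15 trays
  B3–C1: 35 trays
  B3–C2: 5 trays
Total cost = €490.

490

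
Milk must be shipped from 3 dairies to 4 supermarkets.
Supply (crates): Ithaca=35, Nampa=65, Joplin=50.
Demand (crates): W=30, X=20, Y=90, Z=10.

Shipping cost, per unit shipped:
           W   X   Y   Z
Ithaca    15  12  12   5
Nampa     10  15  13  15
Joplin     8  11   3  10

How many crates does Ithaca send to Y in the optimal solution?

The minimum-cost plan:
  Ithaca to X: 20 × 12 = 240
  Ithaca to Y: 5 × 12 = 60
  Ithaca to Z: 10 × 5 = 50
  Nampa to W: 30 × 10 = 300
  Nampa to Y: 35 × 13 = 455
  Joplin to Y: 50 × 3 = 150
Total cost = 1255.
So Ithaca→Y carries 5 crates.

5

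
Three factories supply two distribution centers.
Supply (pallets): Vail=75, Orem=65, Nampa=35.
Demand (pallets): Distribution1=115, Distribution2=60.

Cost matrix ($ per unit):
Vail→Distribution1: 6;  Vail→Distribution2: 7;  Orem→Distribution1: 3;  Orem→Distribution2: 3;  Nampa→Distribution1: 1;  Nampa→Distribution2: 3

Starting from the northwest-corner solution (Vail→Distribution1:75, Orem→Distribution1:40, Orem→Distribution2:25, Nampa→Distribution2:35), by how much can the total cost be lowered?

Current plan cost = 75·6 + 40·3 + 25·3 + 35·3 = $750.
Optimal plan:
  Vail->Distribution1: 75 × $6 = $450
  Orem->Distribution1: 5 × $3 = $15
  Orem->Distribution2: 60 × $3 = $180
  Nampa->Distribution1: 35 × $1 = $35
Optimal cost = $680.
Saving = 750 − 680 = $70.

70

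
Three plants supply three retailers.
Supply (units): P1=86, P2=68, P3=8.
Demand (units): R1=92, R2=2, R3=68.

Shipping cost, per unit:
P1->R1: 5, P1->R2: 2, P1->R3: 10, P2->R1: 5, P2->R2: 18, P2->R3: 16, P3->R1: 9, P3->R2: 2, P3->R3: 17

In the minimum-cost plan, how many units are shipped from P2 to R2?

0

Solving gives:
  P1->R1: 18 × 5 = 90
  P1->R3: 68 × 10 = 680
  P2->R1: 68 × 5 = 340
  P3->R1: 6 × 9 = 54
  P3->R2: 2 × 2 = 4
Total cost = 1168.
The route P2→R2 is not used.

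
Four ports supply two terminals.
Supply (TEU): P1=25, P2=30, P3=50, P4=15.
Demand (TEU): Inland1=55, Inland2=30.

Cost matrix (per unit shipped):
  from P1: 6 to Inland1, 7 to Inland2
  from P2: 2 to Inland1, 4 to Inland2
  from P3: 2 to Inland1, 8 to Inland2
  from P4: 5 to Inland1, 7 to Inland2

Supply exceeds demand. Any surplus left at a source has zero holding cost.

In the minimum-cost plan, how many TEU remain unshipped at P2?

Minimum-cost shipments:
  P1–Inland2: 5 × 7 = 35
  P2–Inland1: 5 × 2 = 10
  P2–Inland2: 25 × 4 = 100
  P3–Inland1: 50 × 2 = 100
Total cost = 245.
P2 ships 30 of its 30, leaving 0.

0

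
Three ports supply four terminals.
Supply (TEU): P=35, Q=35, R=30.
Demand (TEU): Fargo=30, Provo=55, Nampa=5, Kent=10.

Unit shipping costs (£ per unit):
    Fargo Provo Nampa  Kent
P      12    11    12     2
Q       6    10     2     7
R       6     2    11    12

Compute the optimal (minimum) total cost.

An optimal shipping plan:
  P–Provo: 25 TEU
  P–Kent: 10 TEU
  Q–Fargo: 30 TEU
  Q–Nampa: 5 TEU
  R–Provo: 30 TEU
Total cost = £545.
(Supply check: P ships 35; Q ships 35; R ships 30.)

545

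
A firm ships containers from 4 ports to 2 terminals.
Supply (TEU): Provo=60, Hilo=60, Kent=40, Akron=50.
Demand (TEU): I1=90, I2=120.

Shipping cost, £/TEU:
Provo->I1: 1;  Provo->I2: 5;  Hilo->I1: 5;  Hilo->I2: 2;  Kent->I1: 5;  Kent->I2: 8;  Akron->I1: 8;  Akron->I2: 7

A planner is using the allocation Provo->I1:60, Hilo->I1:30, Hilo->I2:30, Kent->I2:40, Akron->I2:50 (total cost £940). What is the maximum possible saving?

180

Current plan cost = 60·1 + 30·5 + 30·2 + 40·8 + 50·7 = £940.
Optimal plan:
  Provo→I1: 60 × £1 = £60
  Hilo→I2: 60 × £2 = £120
  Kent→I1: 30 × £5 = £150
  Kent→I2: 10 × £8 = £80
  Akron→I2: 50 × £7 = £350
Optimal cost = £760.
Saving = 940 − 760 = £180.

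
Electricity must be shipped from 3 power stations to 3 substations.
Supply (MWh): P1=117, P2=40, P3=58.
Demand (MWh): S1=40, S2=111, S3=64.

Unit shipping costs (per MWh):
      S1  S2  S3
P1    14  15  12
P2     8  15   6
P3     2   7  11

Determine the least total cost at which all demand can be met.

An optimal shipping plan:
  P1→S2: 93 × 15 = 1395
  P1→S3: 24 × 12 = 288
  P2→S3: 40 × 6 = 240
  P3→S1: 40 × 2 = 80
  P3→S2: 18 × 7 = 126
Total = 1395 + 288 + 240 + 80 + 126 = 2129.
(Supply check: P1 ships 117; P2 ships 40; P3 ships 58.)

2129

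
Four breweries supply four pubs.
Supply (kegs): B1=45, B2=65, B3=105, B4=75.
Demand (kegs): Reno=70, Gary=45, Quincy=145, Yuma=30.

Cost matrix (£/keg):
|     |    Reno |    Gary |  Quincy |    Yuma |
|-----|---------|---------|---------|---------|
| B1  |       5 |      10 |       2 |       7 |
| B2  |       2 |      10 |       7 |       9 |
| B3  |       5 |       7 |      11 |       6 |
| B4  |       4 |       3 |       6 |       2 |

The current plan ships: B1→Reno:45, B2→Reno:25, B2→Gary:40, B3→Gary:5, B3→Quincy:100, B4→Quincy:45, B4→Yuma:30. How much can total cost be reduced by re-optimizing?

Current plan cost = 45·5 + 25·2 + 40·10 + 5·7 + 100·11 + 45·6 + 30·2 = £2140.
Optimal plan:
  B1 to Quincy: 45 × £2 = £90
  B2 to Quincy: 65 × £7 = £455
  B3 to Reno: 70 × £5 = £350
  B3 to Gary: 35 × £7 = £245
  B4 to Gary: 10 × £3 = £30
  B4 to Quincy: 35 × £6 = £210
  B4 to Yuma: 30 × £2 = £60
Optimal cost = £1440.
Saving = 2140 − 1440 = £700.

700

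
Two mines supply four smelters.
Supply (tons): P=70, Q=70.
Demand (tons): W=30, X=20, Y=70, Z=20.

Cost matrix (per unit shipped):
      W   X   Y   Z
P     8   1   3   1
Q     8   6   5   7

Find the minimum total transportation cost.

570

A cheapest plan:
  P to X: 20 × 1 = 20
  P to Y: 30 × 3 = 90
  P to Z: 20 × 1 = 20
  Q to W: 30 × 8 = 240
  Q to Y: 40 × 5 = 200
Total = 20 + 90 + 20 + 240 + 200 = 570.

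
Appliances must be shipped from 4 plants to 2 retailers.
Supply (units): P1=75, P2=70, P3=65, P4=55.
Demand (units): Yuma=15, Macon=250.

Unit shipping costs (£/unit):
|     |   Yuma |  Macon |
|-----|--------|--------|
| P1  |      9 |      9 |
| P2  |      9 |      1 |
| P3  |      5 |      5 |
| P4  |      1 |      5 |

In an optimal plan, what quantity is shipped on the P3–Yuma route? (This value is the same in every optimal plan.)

Solving gives:
  P1–Macon: 75 × £9 = £675
  P2–Macon: 70 × £1 = £70
  P3–Macon: 65 × £5 = £325
  P4–Yuma: 15 × £1 = £15
  P4–Macon: 40 × £5 = £200
Total cost = £1285.
The route P3→Yuma is not used.

0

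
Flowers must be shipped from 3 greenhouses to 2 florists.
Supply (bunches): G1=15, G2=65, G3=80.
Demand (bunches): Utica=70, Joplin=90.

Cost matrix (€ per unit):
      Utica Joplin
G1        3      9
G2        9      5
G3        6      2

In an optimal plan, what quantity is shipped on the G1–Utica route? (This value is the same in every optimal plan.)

Optimal shipments:
  G1–Utica: 15 × €3 = €45
  G2–Joplin: 65 × €5 = €325
  G3–Utica: 55 × €6 = €330
  G3–Joplin: 25 × €2 = €50
Total cost = €750.
So G1→Utica carries 15 bunches.

15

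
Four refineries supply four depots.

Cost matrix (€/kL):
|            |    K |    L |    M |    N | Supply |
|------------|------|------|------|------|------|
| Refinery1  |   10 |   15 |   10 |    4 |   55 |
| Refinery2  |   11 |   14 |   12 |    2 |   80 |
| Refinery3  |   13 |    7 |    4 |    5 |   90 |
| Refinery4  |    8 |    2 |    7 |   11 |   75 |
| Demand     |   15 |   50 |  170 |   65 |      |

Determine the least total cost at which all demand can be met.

Optimal allocation:
  Refinery1–M: 55 × €10 = €550
  Refinery2–K: 15 × €11 = €165
  Refinery2–N: 65 × €2 = €130
  Refinery3–M: 90 × €4 = €360
  Refinery4–L: 50 × €2 = €100
  Refinery4–M: 25 × €7 = €175
Total = 550 + 165 + 130 + 360 + 100 + 175 = €1480.

1480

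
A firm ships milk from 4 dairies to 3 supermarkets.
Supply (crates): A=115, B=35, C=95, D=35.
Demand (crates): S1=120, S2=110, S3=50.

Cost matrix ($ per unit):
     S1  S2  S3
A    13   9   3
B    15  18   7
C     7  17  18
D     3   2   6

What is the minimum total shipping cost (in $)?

1950

One minimum-cost allocation:
  A to S2: 100 × $9 = $900
  A to S3: 15 × $3 = $45
  B to S3: 35 × $7 = $245
  C to S1: 95 × $7 = $665
  D to S1: 25 × $3 = $75
  D to S2: 10 × $2 = $20
Total = 900 + 45 + 245 + 665 + 75 + 20 = $1950.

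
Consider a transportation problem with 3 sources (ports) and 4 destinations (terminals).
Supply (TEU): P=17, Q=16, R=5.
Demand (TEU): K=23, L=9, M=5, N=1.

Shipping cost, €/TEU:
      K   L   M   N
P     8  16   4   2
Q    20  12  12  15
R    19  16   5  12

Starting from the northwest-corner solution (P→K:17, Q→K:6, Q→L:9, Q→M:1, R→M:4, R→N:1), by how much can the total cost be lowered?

Current plan cost = 17·8 + 6·20 + 9·12 + 1·12 + 4·5 + 1·12 = €408.
Optimal plan:
  P→K: 16 × €8 = €128
  P→N: 1 × €2 = €2
  Q→K: 7 × €20 = €140
  Q→L: 9 × €12 = €108
  R→M: 5 × €5 = €25
Optimal cost = €403.
Saving = 408 − 403 = €5.

5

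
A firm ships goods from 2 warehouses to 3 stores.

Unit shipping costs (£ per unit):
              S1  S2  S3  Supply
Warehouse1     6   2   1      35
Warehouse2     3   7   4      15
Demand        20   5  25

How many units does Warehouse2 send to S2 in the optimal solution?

Solving gives:
  Warehouse1–S1: 5 × £6 = £30
  Warehouse1–S2: 5 × £2 = £10
  Warehouse1–S3: 25 × £1 = £25
  Warehouse2–S1: 15 × £3 = £45
Total cost = £110.
The route Warehouse2→S2 is not used.

0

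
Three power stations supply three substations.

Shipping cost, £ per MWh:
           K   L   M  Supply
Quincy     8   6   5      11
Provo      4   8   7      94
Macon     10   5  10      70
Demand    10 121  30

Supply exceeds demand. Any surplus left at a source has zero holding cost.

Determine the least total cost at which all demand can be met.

986

An optimal shipping plan:
  Quincy→L: 11 × £6 = £66
  Provo→K: 10 × £4 = £40
  Provo→L: 40 × £8 = £320
  Provo→M: 30 × £7 = £210
  Macon→L: 70 × £5 = £350
Total = 66 + 40 + 320 + 210 + 350 = £986.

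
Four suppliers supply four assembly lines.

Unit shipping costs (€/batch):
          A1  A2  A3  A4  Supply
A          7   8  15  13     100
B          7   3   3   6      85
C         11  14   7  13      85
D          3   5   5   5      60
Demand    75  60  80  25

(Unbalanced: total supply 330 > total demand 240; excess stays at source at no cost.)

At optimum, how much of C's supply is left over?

Minimum-cost shipments:
  A to A1: 40 × €7 = €280
  B to A2: 60 × €3 = €180
  B to A3: 25 × €3 = €75
  C to A3: 55 × €7 = €385
  D to A1: 35 × €3 = €105
  D to A4: 25 × €5 = €125
Total cost = €1150.
C ships 55 of its 85, leaving 30.

30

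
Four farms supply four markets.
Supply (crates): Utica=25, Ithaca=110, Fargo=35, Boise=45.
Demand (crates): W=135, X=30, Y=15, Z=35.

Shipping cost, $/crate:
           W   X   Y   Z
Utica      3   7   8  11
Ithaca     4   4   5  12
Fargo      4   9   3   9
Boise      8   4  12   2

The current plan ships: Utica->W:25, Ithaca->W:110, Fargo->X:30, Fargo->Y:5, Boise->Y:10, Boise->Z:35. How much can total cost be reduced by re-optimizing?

240

Current plan cost = 25·3 + 110·4 + 30·9 + 5·3 + 10·12 + 35·2 = $990.
Optimal plan:
  Utica–W: 25 × $3 = $75
  Ithaca–W: 90 × $4 = $360
  Ithaca–X: 20 × $4 = $80
  Fargo–W: 20 × $4 = $80
  Fargo–Y: 15 × $3 = $45
  Boise–X: 10 × $4 = $40
  Boise–Z: 35 × $2 = $70
Optimal cost = $750.
Saving = 990 − 750 = $240.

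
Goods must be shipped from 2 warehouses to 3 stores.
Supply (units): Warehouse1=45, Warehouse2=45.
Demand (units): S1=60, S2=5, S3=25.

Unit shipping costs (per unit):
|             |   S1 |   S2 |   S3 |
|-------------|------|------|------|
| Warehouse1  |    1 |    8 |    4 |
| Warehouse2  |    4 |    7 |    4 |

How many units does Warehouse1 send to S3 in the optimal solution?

0

Optimal shipments:
  Warehouse1–S1: 45 × 1 = 45
  Warehouse2–S1: 15 × 4 = 60
  Warehouse2–S2: 5 × 7 = 35
  Warehouse2–S3: 25 × 4 = 100
Total cost = 240.
The route Warehouse1→S3 is not used.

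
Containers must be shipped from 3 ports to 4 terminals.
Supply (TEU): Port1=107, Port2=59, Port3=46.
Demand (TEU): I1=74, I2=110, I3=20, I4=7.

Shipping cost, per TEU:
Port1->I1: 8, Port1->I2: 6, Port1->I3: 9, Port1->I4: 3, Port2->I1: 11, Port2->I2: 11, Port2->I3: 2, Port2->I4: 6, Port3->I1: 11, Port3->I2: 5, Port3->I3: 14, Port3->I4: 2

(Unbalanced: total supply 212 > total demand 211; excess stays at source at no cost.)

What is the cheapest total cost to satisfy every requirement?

1381

Optimal allocation:
  Port1 to I1: 36 × 8 = 288
  Port1 to I2: 71 × 6 = 426
  Port2 to I1: 38 × 11 = 418
  Port2 to I3: 20 × 2 = 40
  Port3 to I2: 39 × 5 = 195
  Port3 to I4: 7 × 2 = 14
Total = 288 + 426 + 418 + 40 + 195 + 14 = 1381.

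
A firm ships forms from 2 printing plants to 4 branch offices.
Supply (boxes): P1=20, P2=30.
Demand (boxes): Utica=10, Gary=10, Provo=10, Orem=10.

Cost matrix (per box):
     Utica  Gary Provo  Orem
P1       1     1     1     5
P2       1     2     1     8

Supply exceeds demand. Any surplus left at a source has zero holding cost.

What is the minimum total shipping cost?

80

A cheapest plan:
  P1–Gary: 10 boxes
  P1–Orem: 10 boxes
  P2–Utica: 10 boxes
  P2–Provo: 10 boxes
Total cost = 80.
(Supply check: P1 ships 20; P2 ships 20.)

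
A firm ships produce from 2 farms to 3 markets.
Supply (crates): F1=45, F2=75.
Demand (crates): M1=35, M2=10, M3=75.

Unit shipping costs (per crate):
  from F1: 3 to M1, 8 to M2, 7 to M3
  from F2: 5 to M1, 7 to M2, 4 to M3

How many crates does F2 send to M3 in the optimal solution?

Solving gives:
  F1→M1: 35 × 3 = 105
  F1→M2: 10 × 8 = 80
  F2→M3: 75 × 4 = 300
Total cost = 485.
So F2→M3 carries 75 crates.

75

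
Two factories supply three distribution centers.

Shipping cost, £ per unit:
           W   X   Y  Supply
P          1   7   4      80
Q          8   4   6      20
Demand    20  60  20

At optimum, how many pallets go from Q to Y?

Solving gives:
  P->W: 20 × £1 = £20
  P->X: 40 × £7 = £280
  P->Y: 20 × £4 = £80
  Q->X: 20 × £4 = £80
Total cost = £460.
The route Q→Y is not used.

0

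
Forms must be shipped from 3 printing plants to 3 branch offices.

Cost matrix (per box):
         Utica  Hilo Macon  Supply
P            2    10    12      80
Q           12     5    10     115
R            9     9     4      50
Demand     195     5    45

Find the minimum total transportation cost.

A cheapest plan:
  P→Utica: 80 boxes
  Q→Utica: 110 boxes
  Q→Hilo: 5 boxes
  R→Utica: 5 boxes
  R→Macon: 45 boxes
Total cost = 1730.
(Supply check: P ships 80; Q ships 115; R ships 50.)

1730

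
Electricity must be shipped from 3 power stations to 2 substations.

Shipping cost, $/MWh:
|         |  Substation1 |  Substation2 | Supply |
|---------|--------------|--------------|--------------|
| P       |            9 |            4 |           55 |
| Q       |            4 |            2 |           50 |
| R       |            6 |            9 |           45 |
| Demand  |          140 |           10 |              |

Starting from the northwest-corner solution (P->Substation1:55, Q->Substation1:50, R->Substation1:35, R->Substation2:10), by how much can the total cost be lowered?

80

Current plan cost = 55·9 + 50·4 + 35·6 + 10·9 = $995.
Optimal plan:
  P–Substation1: 45 MWh
  P–Substation2: 10 MWh
  Q–Substation1: 50 MWh
  R–Substation1: 45 MWh
Optimal cost = $915.
Saving = 995 − 915 = $80.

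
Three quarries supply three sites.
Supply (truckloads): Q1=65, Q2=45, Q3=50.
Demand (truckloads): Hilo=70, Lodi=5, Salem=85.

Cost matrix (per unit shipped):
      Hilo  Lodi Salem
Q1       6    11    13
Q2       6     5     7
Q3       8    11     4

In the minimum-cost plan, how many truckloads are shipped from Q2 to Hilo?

The minimum-cost plan:
  Q1–Hilo: 65 truckloads
  Q2–Hilo: 5 truckloads
  Q2–Lodi: 5 truckloads
  Q2–Salem: 35 truckloads
  Q3–Salem: 50 truckloads
Total cost = 890.
So Q2→Hilo carries 5 truckloads.

5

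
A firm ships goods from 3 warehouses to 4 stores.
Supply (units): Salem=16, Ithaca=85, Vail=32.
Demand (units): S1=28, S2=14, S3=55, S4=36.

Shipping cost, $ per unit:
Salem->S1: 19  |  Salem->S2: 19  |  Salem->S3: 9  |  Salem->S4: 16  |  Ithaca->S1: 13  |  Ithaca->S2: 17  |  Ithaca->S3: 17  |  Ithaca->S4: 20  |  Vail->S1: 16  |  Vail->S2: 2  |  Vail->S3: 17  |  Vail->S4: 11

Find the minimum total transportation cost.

1757

Optimal allocation:
  Salem→S3: 16 × $9 = $144
  Ithaca→S1: 28 × $13 = $364
  Ithaca→S3: 39 × $17 = $663
  Ithaca→S4: 18 × $20 = $360
  Vail→S2: 14 × $2 = $28
  Vail→S4: 18 × $11 = $198
Total = 144 + 364 + 663 + 360 + 28 + 198 = $1757.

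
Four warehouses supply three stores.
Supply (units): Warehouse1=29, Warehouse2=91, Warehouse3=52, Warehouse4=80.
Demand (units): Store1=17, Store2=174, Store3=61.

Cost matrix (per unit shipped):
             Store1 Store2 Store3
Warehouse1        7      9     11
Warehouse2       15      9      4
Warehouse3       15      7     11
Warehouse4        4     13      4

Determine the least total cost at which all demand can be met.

1782

An optimal shipping plan:
  Warehouse1→Store2: 29 × 9 = 261
  Warehouse2→Store2: 91 × 9 = 819
  Warehouse3→Store2: 52 × 7 = 364
  Warehouse4→Store1: 17 × 4 = 68
  Warehouse4→Store2: 2 × 13 = 26
  Warehouse4→Store3: 61 × 4 = 244
Total = 261 + 819 + 364 + 68 + 26 + 244 = 1782.
(Supply check: Warehouse1 ships 29; Warehouse2 ships 91; Warehouse3 ships 52; Warehouse4 ships 80.)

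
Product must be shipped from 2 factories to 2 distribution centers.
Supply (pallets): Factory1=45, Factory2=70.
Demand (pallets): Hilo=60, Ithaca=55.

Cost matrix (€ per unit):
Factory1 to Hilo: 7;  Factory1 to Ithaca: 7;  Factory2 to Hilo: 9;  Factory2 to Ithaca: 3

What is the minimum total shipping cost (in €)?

Optimal allocation:
  Factory1 to Hilo: 45 pallets
  Factory2 to Hilo: 15 pallets
  Factory2 to Ithaca: 55 pallets
Total cost = €615.

615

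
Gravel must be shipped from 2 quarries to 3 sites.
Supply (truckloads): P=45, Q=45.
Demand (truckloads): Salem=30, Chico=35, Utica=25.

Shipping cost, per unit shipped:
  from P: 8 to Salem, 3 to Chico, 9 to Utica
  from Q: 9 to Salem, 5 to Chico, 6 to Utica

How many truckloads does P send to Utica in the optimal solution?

The minimum-cost plan:
  P->Salem: 10 × 8 = 80
  P->Chico: 35 × 3 = 105
  Q->Salem: 20 × 9 = 180
  Q->Utica: 25 × 6 = 150
Total cost = 515.
The route P→Utica is not used.

0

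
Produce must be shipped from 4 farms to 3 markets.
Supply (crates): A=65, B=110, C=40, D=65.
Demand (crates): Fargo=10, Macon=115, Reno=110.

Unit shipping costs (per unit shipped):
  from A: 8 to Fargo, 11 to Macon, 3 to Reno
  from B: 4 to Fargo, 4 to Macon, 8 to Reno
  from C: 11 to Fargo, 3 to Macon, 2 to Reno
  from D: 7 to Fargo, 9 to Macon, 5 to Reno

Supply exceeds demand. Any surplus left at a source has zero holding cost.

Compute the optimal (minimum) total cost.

A cheapest plan:
  A to Reno: 65 × 3 = 195
  B to Fargo: 10 × 4 = 40
  B to Macon: 100 × 4 = 400
  C to Macon: 15 × 3 = 45
  C to Reno: 25 × 2 = 50
  D to Reno: 20 × 5 = 100
Total = 195 + 40 + 400 + 45 + 50 + 100 = 830.

830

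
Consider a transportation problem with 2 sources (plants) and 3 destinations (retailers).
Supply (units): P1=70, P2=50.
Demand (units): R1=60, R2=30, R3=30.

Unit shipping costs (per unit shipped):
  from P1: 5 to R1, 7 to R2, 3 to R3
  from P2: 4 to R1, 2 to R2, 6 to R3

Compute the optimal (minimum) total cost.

A cheapest plan:
  P1–R1: 40 × 5 = 200
  P1–R3: 30 × 3 = 90
  P2–R1: 20 × 4 = 80
  P2–R2: 30 × 2 = 60
Total = 200 + 90 + 80 + 60 = 430.

430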